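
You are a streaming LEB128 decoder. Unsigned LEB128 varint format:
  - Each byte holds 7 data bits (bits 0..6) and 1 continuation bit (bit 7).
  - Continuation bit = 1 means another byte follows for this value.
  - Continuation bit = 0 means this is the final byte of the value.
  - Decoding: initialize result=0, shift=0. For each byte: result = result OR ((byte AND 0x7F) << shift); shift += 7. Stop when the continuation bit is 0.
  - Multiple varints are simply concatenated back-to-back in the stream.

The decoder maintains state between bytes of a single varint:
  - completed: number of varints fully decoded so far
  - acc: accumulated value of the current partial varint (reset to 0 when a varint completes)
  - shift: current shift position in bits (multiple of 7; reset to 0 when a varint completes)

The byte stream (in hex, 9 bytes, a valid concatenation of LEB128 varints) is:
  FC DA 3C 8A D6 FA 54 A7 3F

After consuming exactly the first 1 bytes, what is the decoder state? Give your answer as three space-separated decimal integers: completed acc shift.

Answer: 0 124 7

Derivation:
byte[0]=0xFC cont=1 payload=0x7C: acc |= 124<<0 -> completed=0 acc=124 shift=7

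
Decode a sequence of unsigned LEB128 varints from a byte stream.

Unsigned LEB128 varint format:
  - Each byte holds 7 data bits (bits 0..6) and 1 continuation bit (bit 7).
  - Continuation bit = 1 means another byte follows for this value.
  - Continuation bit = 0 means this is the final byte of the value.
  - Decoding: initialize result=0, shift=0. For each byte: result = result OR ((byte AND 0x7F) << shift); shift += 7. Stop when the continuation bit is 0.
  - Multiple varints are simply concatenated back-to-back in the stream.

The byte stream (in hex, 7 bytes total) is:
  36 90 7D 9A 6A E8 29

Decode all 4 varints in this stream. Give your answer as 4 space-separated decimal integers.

  byte[0]=0x36 cont=0 payload=0x36=54: acc |= 54<<0 -> acc=54 shift=7 [end]
Varint 1: bytes[0:1] = 36 -> value 54 (1 byte(s))
  byte[1]=0x90 cont=1 payload=0x10=16: acc |= 16<<0 -> acc=16 shift=7
  byte[2]=0x7D cont=0 payload=0x7D=125: acc |= 125<<7 -> acc=16016 shift=14 [end]
Varint 2: bytes[1:3] = 90 7D -> value 16016 (2 byte(s))
  byte[3]=0x9A cont=1 payload=0x1A=26: acc |= 26<<0 -> acc=26 shift=7
  byte[4]=0x6A cont=0 payload=0x6A=106: acc |= 106<<7 -> acc=13594 shift=14 [end]
Varint 3: bytes[3:5] = 9A 6A -> value 13594 (2 byte(s))
  byte[5]=0xE8 cont=1 payload=0x68=104: acc |= 104<<0 -> acc=104 shift=7
  byte[6]=0x29 cont=0 payload=0x29=41: acc |= 41<<7 -> acc=5352 shift=14 [end]
Varint 4: bytes[5:7] = E8 29 -> value 5352 (2 byte(s))

Answer: 54 16016 13594 5352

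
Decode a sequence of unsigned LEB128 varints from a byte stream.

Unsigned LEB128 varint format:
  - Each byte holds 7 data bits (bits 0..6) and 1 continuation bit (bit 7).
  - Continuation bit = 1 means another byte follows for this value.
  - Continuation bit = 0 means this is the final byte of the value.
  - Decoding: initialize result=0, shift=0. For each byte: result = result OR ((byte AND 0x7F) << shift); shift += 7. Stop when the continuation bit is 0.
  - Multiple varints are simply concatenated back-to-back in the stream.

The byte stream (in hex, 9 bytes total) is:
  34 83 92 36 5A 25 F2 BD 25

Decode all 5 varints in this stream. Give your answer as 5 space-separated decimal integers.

Answer: 52 887043 90 37 614130

Derivation:
  byte[0]=0x34 cont=0 payload=0x34=52: acc |= 52<<0 -> acc=52 shift=7 [end]
Varint 1: bytes[0:1] = 34 -> value 52 (1 byte(s))
  byte[1]=0x83 cont=1 payload=0x03=3: acc |= 3<<0 -> acc=3 shift=7
  byte[2]=0x92 cont=1 payload=0x12=18: acc |= 18<<7 -> acc=2307 shift=14
  byte[3]=0x36 cont=0 payload=0x36=54: acc |= 54<<14 -> acc=887043 shift=21 [end]
Varint 2: bytes[1:4] = 83 92 36 -> value 887043 (3 byte(s))
  byte[4]=0x5A cont=0 payload=0x5A=90: acc |= 90<<0 -> acc=90 shift=7 [end]
Varint 3: bytes[4:5] = 5A -> value 90 (1 byte(s))
  byte[5]=0x25 cont=0 payload=0x25=37: acc |= 37<<0 -> acc=37 shift=7 [end]
Varint 4: bytes[5:6] = 25 -> value 37 (1 byte(s))
  byte[6]=0xF2 cont=1 payload=0x72=114: acc |= 114<<0 -> acc=114 shift=7
  byte[7]=0xBD cont=1 payload=0x3D=61: acc |= 61<<7 -> acc=7922 shift=14
  byte[8]=0x25 cont=0 payload=0x25=37: acc |= 37<<14 -> acc=614130 shift=21 [end]
Varint 5: bytes[6:9] = F2 BD 25 -> value 614130 (3 byte(s))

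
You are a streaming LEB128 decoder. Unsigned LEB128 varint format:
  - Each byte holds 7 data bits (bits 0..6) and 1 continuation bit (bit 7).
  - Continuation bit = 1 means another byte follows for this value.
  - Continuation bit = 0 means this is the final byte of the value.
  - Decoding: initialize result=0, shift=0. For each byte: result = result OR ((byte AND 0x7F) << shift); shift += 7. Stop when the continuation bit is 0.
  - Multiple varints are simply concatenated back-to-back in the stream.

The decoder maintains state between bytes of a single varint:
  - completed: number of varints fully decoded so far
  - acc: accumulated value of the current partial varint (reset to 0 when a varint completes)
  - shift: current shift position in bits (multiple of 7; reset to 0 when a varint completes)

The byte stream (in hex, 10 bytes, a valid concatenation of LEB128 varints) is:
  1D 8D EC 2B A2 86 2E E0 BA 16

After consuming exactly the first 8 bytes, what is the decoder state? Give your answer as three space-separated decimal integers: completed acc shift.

Answer: 3 96 7

Derivation:
byte[0]=0x1D cont=0 payload=0x1D: varint #1 complete (value=29); reset -> completed=1 acc=0 shift=0
byte[1]=0x8D cont=1 payload=0x0D: acc |= 13<<0 -> completed=1 acc=13 shift=7
byte[2]=0xEC cont=1 payload=0x6C: acc |= 108<<7 -> completed=1 acc=13837 shift=14
byte[3]=0x2B cont=0 payload=0x2B: varint #2 complete (value=718349); reset -> completed=2 acc=0 shift=0
byte[4]=0xA2 cont=1 payload=0x22: acc |= 34<<0 -> completed=2 acc=34 shift=7
byte[5]=0x86 cont=1 payload=0x06: acc |= 6<<7 -> completed=2 acc=802 shift=14
byte[6]=0x2E cont=0 payload=0x2E: varint #3 complete (value=754466); reset -> completed=3 acc=0 shift=0
byte[7]=0xE0 cont=1 payload=0x60: acc |= 96<<0 -> completed=3 acc=96 shift=7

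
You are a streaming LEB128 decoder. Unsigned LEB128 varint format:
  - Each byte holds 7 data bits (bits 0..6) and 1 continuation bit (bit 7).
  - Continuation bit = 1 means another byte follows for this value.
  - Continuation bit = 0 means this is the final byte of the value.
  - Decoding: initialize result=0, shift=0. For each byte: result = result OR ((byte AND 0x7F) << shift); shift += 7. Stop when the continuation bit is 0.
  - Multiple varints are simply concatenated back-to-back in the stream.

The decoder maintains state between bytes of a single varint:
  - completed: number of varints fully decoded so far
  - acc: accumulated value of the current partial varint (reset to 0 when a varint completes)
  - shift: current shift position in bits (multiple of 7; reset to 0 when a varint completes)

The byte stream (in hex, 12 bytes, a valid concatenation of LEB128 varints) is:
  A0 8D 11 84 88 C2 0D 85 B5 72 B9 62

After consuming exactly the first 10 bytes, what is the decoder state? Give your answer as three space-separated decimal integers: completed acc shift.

byte[0]=0xA0 cont=1 payload=0x20: acc |= 32<<0 -> completed=0 acc=32 shift=7
byte[1]=0x8D cont=1 payload=0x0D: acc |= 13<<7 -> completed=0 acc=1696 shift=14
byte[2]=0x11 cont=0 payload=0x11: varint #1 complete (value=280224); reset -> completed=1 acc=0 shift=0
byte[3]=0x84 cont=1 payload=0x04: acc |= 4<<0 -> completed=1 acc=4 shift=7
byte[4]=0x88 cont=1 payload=0x08: acc |= 8<<7 -> completed=1 acc=1028 shift=14
byte[5]=0xC2 cont=1 payload=0x42: acc |= 66<<14 -> completed=1 acc=1082372 shift=21
byte[6]=0x0D cont=0 payload=0x0D: varint #2 complete (value=28345348); reset -> completed=2 acc=0 shift=0
byte[7]=0x85 cont=1 payload=0x05: acc |= 5<<0 -> completed=2 acc=5 shift=7
byte[8]=0xB5 cont=1 payload=0x35: acc |= 53<<7 -> completed=2 acc=6789 shift=14
byte[9]=0x72 cont=0 payload=0x72: varint #3 complete (value=1874565); reset -> completed=3 acc=0 shift=0

Answer: 3 0 0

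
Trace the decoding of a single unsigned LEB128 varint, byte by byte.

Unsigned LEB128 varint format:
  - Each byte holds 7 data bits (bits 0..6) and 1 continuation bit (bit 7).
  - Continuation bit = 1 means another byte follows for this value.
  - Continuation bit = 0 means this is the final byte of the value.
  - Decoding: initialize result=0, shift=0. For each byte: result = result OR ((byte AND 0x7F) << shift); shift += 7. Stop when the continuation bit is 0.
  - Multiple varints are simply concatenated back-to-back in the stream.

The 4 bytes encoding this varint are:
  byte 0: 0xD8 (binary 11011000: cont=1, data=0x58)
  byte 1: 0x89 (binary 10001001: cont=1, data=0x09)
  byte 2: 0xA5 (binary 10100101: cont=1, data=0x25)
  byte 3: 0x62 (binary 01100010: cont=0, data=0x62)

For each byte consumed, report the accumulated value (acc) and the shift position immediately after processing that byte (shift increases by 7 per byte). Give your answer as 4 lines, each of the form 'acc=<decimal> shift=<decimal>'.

Answer: acc=88 shift=7
acc=1240 shift=14
acc=607448 shift=21
acc=206128344 shift=28

Derivation:
byte 0=0xD8: payload=0x58=88, contrib = 88<<0 = 88; acc -> 88, shift -> 7
byte 1=0x89: payload=0x09=9, contrib = 9<<7 = 1152; acc -> 1240, shift -> 14
byte 2=0xA5: payload=0x25=37, contrib = 37<<14 = 606208; acc -> 607448, shift -> 21
byte 3=0x62: payload=0x62=98, contrib = 98<<21 = 205520896; acc -> 206128344, shift -> 28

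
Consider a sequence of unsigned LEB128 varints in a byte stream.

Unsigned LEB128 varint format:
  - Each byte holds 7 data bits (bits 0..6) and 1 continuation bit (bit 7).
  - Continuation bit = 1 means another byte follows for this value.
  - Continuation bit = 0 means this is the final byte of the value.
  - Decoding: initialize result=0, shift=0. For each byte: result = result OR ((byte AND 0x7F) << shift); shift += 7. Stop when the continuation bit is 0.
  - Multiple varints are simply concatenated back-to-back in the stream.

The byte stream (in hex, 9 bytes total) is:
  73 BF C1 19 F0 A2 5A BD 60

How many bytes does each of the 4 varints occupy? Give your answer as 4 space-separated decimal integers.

Answer: 1 3 3 2

Derivation:
  byte[0]=0x73 cont=0 payload=0x73=115: acc |= 115<<0 -> acc=115 shift=7 [end]
Varint 1: bytes[0:1] = 73 -> value 115 (1 byte(s))
  byte[1]=0xBF cont=1 payload=0x3F=63: acc |= 63<<0 -> acc=63 shift=7
  byte[2]=0xC1 cont=1 payload=0x41=65: acc |= 65<<7 -> acc=8383 shift=14
  byte[3]=0x19 cont=0 payload=0x19=25: acc |= 25<<14 -> acc=417983 shift=21 [end]
Varint 2: bytes[1:4] = BF C1 19 -> value 417983 (3 byte(s))
  byte[4]=0xF0 cont=1 payload=0x70=112: acc |= 112<<0 -> acc=112 shift=7
  byte[5]=0xA2 cont=1 payload=0x22=34: acc |= 34<<7 -> acc=4464 shift=14
  byte[6]=0x5A cont=0 payload=0x5A=90: acc |= 90<<14 -> acc=1479024 shift=21 [end]
Varint 3: bytes[4:7] = F0 A2 5A -> value 1479024 (3 byte(s))
  byte[7]=0xBD cont=1 payload=0x3D=61: acc |= 61<<0 -> acc=61 shift=7
  byte[8]=0x60 cont=0 payload=0x60=96: acc |= 96<<7 -> acc=12349 shift=14 [end]
Varint 4: bytes[7:9] = BD 60 -> value 12349 (2 byte(s))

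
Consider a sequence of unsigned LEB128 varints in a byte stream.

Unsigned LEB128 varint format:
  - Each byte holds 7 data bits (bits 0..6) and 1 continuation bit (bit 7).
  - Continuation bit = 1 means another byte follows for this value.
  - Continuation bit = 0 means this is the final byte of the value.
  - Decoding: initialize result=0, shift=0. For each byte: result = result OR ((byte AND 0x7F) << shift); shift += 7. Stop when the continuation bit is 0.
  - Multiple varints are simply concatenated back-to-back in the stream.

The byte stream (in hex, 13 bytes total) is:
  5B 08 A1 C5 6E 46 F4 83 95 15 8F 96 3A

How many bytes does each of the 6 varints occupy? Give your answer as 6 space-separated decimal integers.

  byte[0]=0x5B cont=0 payload=0x5B=91: acc |= 91<<0 -> acc=91 shift=7 [end]
Varint 1: bytes[0:1] = 5B -> value 91 (1 byte(s))
  byte[1]=0x08 cont=0 payload=0x08=8: acc |= 8<<0 -> acc=8 shift=7 [end]
Varint 2: bytes[1:2] = 08 -> value 8 (1 byte(s))
  byte[2]=0xA1 cont=1 payload=0x21=33: acc |= 33<<0 -> acc=33 shift=7
  byte[3]=0xC5 cont=1 payload=0x45=69: acc |= 69<<7 -> acc=8865 shift=14
  byte[4]=0x6E cont=0 payload=0x6E=110: acc |= 110<<14 -> acc=1811105 shift=21 [end]
Varint 3: bytes[2:5] = A1 C5 6E -> value 1811105 (3 byte(s))
  byte[5]=0x46 cont=0 payload=0x46=70: acc |= 70<<0 -> acc=70 shift=7 [end]
Varint 4: bytes[5:6] = 46 -> value 70 (1 byte(s))
  byte[6]=0xF4 cont=1 payload=0x74=116: acc |= 116<<0 -> acc=116 shift=7
  byte[7]=0x83 cont=1 payload=0x03=3: acc |= 3<<7 -> acc=500 shift=14
  byte[8]=0x95 cont=1 payload=0x15=21: acc |= 21<<14 -> acc=344564 shift=21
  byte[9]=0x15 cont=0 payload=0x15=21: acc |= 21<<21 -> acc=44384756 shift=28 [end]
Varint 5: bytes[6:10] = F4 83 95 15 -> value 44384756 (4 byte(s))
  byte[10]=0x8F cont=1 payload=0x0F=15: acc |= 15<<0 -> acc=15 shift=7
  byte[11]=0x96 cont=1 payload=0x16=22: acc |= 22<<7 -> acc=2831 shift=14
  byte[12]=0x3A cont=0 payload=0x3A=58: acc |= 58<<14 -> acc=953103 shift=21 [end]
Varint 6: bytes[10:13] = 8F 96 3A -> value 953103 (3 byte(s))

Answer: 1 1 3 1 4 3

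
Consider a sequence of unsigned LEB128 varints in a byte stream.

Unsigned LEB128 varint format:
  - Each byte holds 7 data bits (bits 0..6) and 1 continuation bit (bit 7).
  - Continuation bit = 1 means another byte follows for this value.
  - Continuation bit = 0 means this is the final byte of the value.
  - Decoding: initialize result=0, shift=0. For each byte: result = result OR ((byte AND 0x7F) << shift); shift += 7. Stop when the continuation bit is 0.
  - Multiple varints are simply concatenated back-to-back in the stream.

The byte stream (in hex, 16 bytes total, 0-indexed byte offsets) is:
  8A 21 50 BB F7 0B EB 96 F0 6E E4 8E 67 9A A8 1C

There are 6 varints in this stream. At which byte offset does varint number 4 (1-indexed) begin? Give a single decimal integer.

  byte[0]=0x8A cont=1 payload=0x0A=10: acc |= 10<<0 -> acc=10 shift=7
  byte[1]=0x21 cont=0 payload=0x21=33: acc |= 33<<7 -> acc=4234 shift=14 [end]
Varint 1: bytes[0:2] = 8A 21 -> value 4234 (2 byte(s))
  byte[2]=0x50 cont=0 payload=0x50=80: acc |= 80<<0 -> acc=80 shift=7 [end]
Varint 2: bytes[2:3] = 50 -> value 80 (1 byte(s))
  byte[3]=0xBB cont=1 payload=0x3B=59: acc |= 59<<0 -> acc=59 shift=7
  byte[4]=0xF7 cont=1 payload=0x77=119: acc |= 119<<7 -> acc=15291 shift=14
  byte[5]=0x0B cont=0 payload=0x0B=11: acc |= 11<<14 -> acc=195515 shift=21 [end]
Varint 3: bytes[3:6] = BB F7 0B -> value 195515 (3 byte(s))
  byte[6]=0xEB cont=1 payload=0x6B=107: acc |= 107<<0 -> acc=107 shift=7
  byte[7]=0x96 cont=1 payload=0x16=22: acc |= 22<<7 -> acc=2923 shift=14
  byte[8]=0xF0 cont=1 payload=0x70=112: acc |= 112<<14 -> acc=1837931 shift=21
  byte[9]=0x6E cont=0 payload=0x6E=110: acc |= 110<<21 -> acc=232524651 shift=28 [end]
Varint 4: bytes[6:10] = EB 96 F0 6E -> value 232524651 (4 byte(s))
  byte[10]=0xE4 cont=1 payload=0x64=100: acc |= 100<<0 -> acc=100 shift=7
  byte[11]=0x8E cont=1 payload=0x0E=14: acc |= 14<<7 -> acc=1892 shift=14
  byte[12]=0x67 cont=0 payload=0x67=103: acc |= 103<<14 -> acc=1689444 shift=21 [end]
Varint 5: bytes[10:13] = E4 8E 67 -> value 1689444 (3 byte(s))
  byte[13]=0x9A cont=1 payload=0x1A=26: acc |= 26<<0 -> acc=26 shift=7
  byte[14]=0xA8 cont=1 payload=0x28=40: acc |= 40<<7 -> acc=5146 shift=14
  byte[15]=0x1C cont=0 payload=0x1C=28: acc |= 28<<14 -> acc=463898 shift=21 [end]
Varint 6: bytes[13:16] = 9A A8 1C -> value 463898 (3 byte(s))

Answer: 6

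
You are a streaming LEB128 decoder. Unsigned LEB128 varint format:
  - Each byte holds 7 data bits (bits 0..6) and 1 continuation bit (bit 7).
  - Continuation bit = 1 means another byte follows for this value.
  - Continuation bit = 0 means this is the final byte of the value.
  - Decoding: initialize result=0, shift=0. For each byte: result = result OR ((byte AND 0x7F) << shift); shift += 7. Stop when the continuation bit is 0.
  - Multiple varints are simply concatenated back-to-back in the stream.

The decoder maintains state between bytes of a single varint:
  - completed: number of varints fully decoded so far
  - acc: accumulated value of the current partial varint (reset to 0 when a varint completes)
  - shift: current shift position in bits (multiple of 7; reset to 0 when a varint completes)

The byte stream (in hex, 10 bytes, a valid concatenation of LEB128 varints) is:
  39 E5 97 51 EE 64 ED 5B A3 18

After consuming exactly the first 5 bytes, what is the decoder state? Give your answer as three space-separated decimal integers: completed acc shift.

Answer: 2 110 7

Derivation:
byte[0]=0x39 cont=0 payload=0x39: varint #1 complete (value=57); reset -> completed=1 acc=0 shift=0
byte[1]=0xE5 cont=1 payload=0x65: acc |= 101<<0 -> completed=1 acc=101 shift=7
byte[2]=0x97 cont=1 payload=0x17: acc |= 23<<7 -> completed=1 acc=3045 shift=14
byte[3]=0x51 cont=0 payload=0x51: varint #2 complete (value=1330149); reset -> completed=2 acc=0 shift=0
byte[4]=0xEE cont=1 payload=0x6E: acc |= 110<<0 -> completed=2 acc=110 shift=7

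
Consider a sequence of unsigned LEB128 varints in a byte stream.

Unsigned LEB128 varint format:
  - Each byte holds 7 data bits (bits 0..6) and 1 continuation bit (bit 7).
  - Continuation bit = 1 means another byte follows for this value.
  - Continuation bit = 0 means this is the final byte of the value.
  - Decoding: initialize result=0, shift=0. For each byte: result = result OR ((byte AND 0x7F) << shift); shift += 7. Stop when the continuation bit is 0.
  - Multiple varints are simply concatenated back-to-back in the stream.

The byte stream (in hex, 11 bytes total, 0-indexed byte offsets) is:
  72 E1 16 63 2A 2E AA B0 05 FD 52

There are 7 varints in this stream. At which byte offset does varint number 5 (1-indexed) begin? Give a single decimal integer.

  byte[0]=0x72 cont=0 payload=0x72=114: acc |= 114<<0 -> acc=114 shift=7 [end]
Varint 1: bytes[0:1] = 72 -> value 114 (1 byte(s))
  byte[1]=0xE1 cont=1 payload=0x61=97: acc |= 97<<0 -> acc=97 shift=7
  byte[2]=0x16 cont=0 payload=0x16=22: acc |= 22<<7 -> acc=2913 shift=14 [end]
Varint 2: bytes[1:3] = E1 16 -> value 2913 (2 byte(s))
  byte[3]=0x63 cont=0 payload=0x63=99: acc |= 99<<0 -> acc=99 shift=7 [end]
Varint 3: bytes[3:4] = 63 -> value 99 (1 byte(s))
  byte[4]=0x2A cont=0 payload=0x2A=42: acc |= 42<<0 -> acc=42 shift=7 [end]
Varint 4: bytes[4:5] = 2A -> value 42 (1 byte(s))
  byte[5]=0x2E cont=0 payload=0x2E=46: acc |= 46<<0 -> acc=46 shift=7 [end]
Varint 5: bytes[5:6] = 2E -> value 46 (1 byte(s))
  byte[6]=0xAA cont=1 payload=0x2A=42: acc |= 42<<0 -> acc=42 shift=7
  byte[7]=0xB0 cont=1 payload=0x30=48: acc |= 48<<7 -> acc=6186 shift=14
  byte[8]=0x05 cont=0 payload=0x05=5: acc |= 5<<14 -> acc=88106 shift=21 [end]
Varint 6: bytes[6:9] = AA B0 05 -> value 88106 (3 byte(s))
  byte[9]=0xFD cont=1 payload=0x7D=125: acc |= 125<<0 -> acc=125 shift=7
  byte[10]=0x52 cont=0 payload=0x52=82: acc |= 82<<7 -> acc=10621 shift=14 [end]
Varint 7: bytes[9:11] = FD 52 -> value 10621 (2 byte(s))

Answer: 5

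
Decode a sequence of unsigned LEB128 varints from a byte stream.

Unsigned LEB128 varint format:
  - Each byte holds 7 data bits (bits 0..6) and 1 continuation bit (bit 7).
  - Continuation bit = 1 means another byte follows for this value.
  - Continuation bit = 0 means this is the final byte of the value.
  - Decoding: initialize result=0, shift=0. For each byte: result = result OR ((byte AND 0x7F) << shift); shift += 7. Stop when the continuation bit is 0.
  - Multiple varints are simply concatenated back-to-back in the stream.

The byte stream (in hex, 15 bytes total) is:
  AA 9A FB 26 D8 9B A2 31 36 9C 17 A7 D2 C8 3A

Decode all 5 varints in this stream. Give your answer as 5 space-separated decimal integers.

  byte[0]=0xAA cont=1 payload=0x2A=42: acc |= 42<<0 -> acc=42 shift=7
  byte[1]=0x9A cont=1 payload=0x1A=26: acc |= 26<<7 -> acc=3370 shift=14
  byte[2]=0xFB cont=1 payload=0x7B=123: acc |= 123<<14 -> acc=2018602 shift=21
  byte[3]=0x26 cont=0 payload=0x26=38: acc |= 38<<21 -> acc=81710378 shift=28 [end]
Varint 1: bytes[0:4] = AA 9A FB 26 -> value 81710378 (4 byte(s))
  byte[4]=0xD8 cont=1 payload=0x58=88: acc |= 88<<0 -> acc=88 shift=7
  byte[5]=0x9B cont=1 payload=0x1B=27: acc |= 27<<7 -> acc=3544 shift=14
  byte[6]=0xA2 cont=1 payload=0x22=34: acc |= 34<<14 -> acc=560600 shift=21
  byte[7]=0x31 cont=0 payload=0x31=49: acc |= 49<<21 -> acc=103321048 shift=28 [end]
Varint 2: bytes[4:8] = D8 9B A2 31 -> value 103321048 (4 byte(s))
  byte[8]=0x36 cont=0 payload=0x36=54: acc |= 54<<0 -> acc=54 shift=7 [end]
Varint 3: bytes[8:9] = 36 -> value 54 (1 byte(s))
  byte[9]=0x9C cont=1 payload=0x1C=28: acc |= 28<<0 -> acc=28 shift=7
  byte[10]=0x17 cont=0 payload=0x17=23: acc |= 23<<7 -> acc=2972 shift=14 [end]
Varint 4: bytes[9:11] = 9C 17 -> value 2972 (2 byte(s))
  byte[11]=0xA7 cont=1 payload=0x27=39: acc |= 39<<0 -> acc=39 shift=7
  byte[12]=0xD2 cont=1 payload=0x52=82: acc |= 82<<7 -> acc=10535 shift=14
  byte[13]=0xC8 cont=1 payload=0x48=72: acc |= 72<<14 -> acc=1190183 shift=21
  byte[14]=0x3A cont=0 payload=0x3A=58: acc |= 58<<21 -> acc=122824999 shift=28 [end]
Varint 5: bytes[11:15] = A7 D2 C8 3A -> value 122824999 (4 byte(s))

Answer: 81710378 103321048 54 2972 122824999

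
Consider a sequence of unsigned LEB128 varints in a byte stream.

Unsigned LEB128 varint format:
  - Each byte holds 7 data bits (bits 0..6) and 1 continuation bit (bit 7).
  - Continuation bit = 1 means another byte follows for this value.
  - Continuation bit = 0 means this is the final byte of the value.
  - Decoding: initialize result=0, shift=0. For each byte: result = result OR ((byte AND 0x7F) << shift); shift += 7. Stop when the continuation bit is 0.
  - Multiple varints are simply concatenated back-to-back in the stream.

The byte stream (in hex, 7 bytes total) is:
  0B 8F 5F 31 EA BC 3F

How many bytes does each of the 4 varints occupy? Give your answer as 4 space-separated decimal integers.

Answer: 1 2 1 3

Derivation:
  byte[0]=0x0B cont=0 payload=0x0B=11: acc |= 11<<0 -> acc=11 shift=7 [end]
Varint 1: bytes[0:1] = 0B -> value 11 (1 byte(s))
  byte[1]=0x8F cont=1 payload=0x0F=15: acc |= 15<<0 -> acc=15 shift=7
  byte[2]=0x5F cont=0 payload=0x5F=95: acc |= 95<<7 -> acc=12175 shift=14 [end]
Varint 2: bytes[1:3] = 8F 5F -> value 12175 (2 byte(s))
  byte[3]=0x31 cont=0 payload=0x31=49: acc |= 49<<0 -> acc=49 shift=7 [end]
Varint 3: bytes[3:4] = 31 -> value 49 (1 byte(s))
  byte[4]=0xEA cont=1 payload=0x6A=106: acc |= 106<<0 -> acc=106 shift=7
  byte[5]=0xBC cont=1 payload=0x3C=60: acc |= 60<<7 -> acc=7786 shift=14
  byte[6]=0x3F cont=0 payload=0x3F=63: acc |= 63<<14 -> acc=1039978 shift=21 [end]
Varint 4: bytes[4:7] = EA BC 3F -> value 1039978 (3 byte(s))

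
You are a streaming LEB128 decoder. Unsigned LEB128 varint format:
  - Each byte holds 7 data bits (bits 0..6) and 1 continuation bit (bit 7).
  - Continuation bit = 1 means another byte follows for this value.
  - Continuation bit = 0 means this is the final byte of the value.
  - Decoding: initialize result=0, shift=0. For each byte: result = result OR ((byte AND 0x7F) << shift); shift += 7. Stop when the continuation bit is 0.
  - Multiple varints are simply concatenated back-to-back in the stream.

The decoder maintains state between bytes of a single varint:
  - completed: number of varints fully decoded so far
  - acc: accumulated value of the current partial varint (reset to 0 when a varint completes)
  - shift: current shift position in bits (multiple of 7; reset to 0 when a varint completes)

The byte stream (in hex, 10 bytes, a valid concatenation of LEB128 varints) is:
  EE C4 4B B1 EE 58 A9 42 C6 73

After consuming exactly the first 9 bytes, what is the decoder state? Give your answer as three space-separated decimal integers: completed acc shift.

byte[0]=0xEE cont=1 payload=0x6E: acc |= 110<<0 -> completed=0 acc=110 shift=7
byte[1]=0xC4 cont=1 payload=0x44: acc |= 68<<7 -> completed=0 acc=8814 shift=14
byte[2]=0x4B cont=0 payload=0x4B: varint #1 complete (value=1237614); reset -> completed=1 acc=0 shift=0
byte[3]=0xB1 cont=1 payload=0x31: acc |= 49<<0 -> completed=1 acc=49 shift=7
byte[4]=0xEE cont=1 payload=0x6E: acc |= 110<<7 -> completed=1 acc=14129 shift=14
byte[5]=0x58 cont=0 payload=0x58: varint #2 complete (value=1455921); reset -> completed=2 acc=0 shift=0
byte[6]=0xA9 cont=1 payload=0x29: acc |= 41<<0 -> completed=2 acc=41 shift=7
byte[7]=0x42 cont=0 payload=0x42: varint #3 complete (value=8489); reset -> completed=3 acc=0 shift=0
byte[8]=0xC6 cont=1 payload=0x46: acc |= 70<<0 -> completed=3 acc=70 shift=7

Answer: 3 70 7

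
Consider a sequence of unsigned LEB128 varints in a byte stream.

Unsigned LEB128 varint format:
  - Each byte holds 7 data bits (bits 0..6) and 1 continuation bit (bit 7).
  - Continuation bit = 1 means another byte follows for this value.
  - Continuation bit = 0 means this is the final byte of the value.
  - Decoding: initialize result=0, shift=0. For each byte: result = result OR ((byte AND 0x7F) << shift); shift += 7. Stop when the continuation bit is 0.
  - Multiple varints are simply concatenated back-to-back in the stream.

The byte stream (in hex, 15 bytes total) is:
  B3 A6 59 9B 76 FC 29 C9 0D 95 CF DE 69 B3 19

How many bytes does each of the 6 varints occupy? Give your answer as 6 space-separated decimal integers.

Answer: 3 2 2 2 4 2

Derivation:
  byte[0]=0xB3 cont=1 payload=0x33=51: acc |= 51<<0 -> acc=51 shift=7
  byte[1]=0xA6 cont=1 payload=0x26=38: acc |= 38<<7 -> acc=4915 shift=14
  byte[2]=0x59 cont=0 payload=0x59=89: acc |= 89<<14 -> acc=1463091 shift=21 [end]
Varint 1: bytes[0:3] = B3 A6 59 -> value 1463091 (3 byte(s))
  byte[3]=0x9B cont=1 payload=0x1B=27: acc |= 27<<0 -> acc=27 shift=7
  byte[4]=0x76 cont=0 payload=0x76=118: acc |= 118<<7 -> acc=15131 shift=14 [end]
Varint 2: bytes[3:5] = 9B 76 -> value 15131 (2 byte(s))
  byte[5]=0xFC cont=1 payload=0x7C=124: acc |= 124<<0 -> acc=124 shift=7
  byte[6]=0x29 cont=0 payload=0x29=41: acc |= 41<<7 -> acc=5372 shift=14 [end]
Varint 3: bytes[5:7] = FC 29 -> value 5372 (2 byte(s))
  byte[7]=0xC9 cont=1 payload=0x49=73: acc |= 73<<0 -> acc=73 shift=7
  byte[8]=0x0D cont=0 payload=0x0D=13: acc |= 13<<7 -> acc=1737 shift=14 [end]
Varint 4: bytes[7:9] = C9 0D -> value 1737 (2 byte(s))
  byte[9]=0x95 cont=1 payload=0x15=21: acc |= 21<<0 -> acc=21 shift=7
  byte[10]=0xCF cont=1 payload=0x4F=79: acc |= 79<<7 -> acc=10133 shift=14
  byte[11]=0xDE cont=1 payload=0x5E=94: acc |= 94<<14 -> acc=1550229 shift=21
  byte[12]=0x69 cont=0 payload=0x69=105: acc |= 105<<21 -> acc=221751189 shift=28 [end]
Varint 5: bytes[9:13] = 95 CF DE 69 -> value 221751189 (4 byte(s))
  byte[13]=0xB3 cont=1 payload=0x33=51: acc |= 51<<0 -> acc=51 shift=7
  byte[14]=0x19 cont=0 payload=0x19=25: acc |= 25<<7 -> acc=3251 shift=14 [end]
Varint 6: bytes[13:15] = B3 19 -> value 3251 (2 byte(s))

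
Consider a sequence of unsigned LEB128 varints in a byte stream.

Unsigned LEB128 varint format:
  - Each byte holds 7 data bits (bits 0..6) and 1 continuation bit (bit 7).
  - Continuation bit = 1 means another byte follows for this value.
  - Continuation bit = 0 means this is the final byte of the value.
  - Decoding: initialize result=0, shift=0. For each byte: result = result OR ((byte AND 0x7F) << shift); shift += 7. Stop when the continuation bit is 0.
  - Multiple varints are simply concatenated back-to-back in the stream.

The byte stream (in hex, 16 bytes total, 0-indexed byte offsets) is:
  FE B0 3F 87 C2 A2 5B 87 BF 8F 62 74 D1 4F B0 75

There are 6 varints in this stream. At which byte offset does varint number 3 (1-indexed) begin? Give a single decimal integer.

Answer: 7

Derivation:
  byte[0]=0xFE cont=1 payload=0x7E=126: acc |= 126<<0 -> acc=126 shift=7
  byte[1]=0xB0 cont=1 payload=0x30=48: acc |= 48<<7 -> acc=6270 shift=14
  byte[2]=0x3F cont=0 payload=0x3F=63: acc |= 63<<14 -> acc=1038462 shift=21 [end]
Varint 1: bytes[0:3] = FE B0 3F -> value 1038462 (3 byte(s))
  byte[3]=0x87 cont=1 payload=0x07=7: acc |= 7<<0 -> acc=7 shift=7
  byte[4]=0xC2 cont=1 payload=0x42=66: acc |= 66<<7 -> acc=8455 shift=14
  byte[5]=0xA2 cont=1 payload=0x22=34: acc |= 34<<14 -> acc=565511 shift=21
  byte[6]=0x5B cont=0 payload=0x5B=91: acc |= 91<<21 -> acc=191406343 shift=28 [end]
Varint 2: bytes[3:7] = 87 C2 A2 5B -> value 191406343 (4 byte(s))
  byte[7]=0x87 cont=1 payload=0x07=7: acc |= 7<<0 -> acc=7 shift=7
  byte[8]=0xBF cont=1 payload=0x3F=63: acc |= 63<<7 -> acc=8071 shift=14
  byte[9]=0x8F cont=1 payload=0x0F=15: acc |= 15<<14 -> acc=253831 shift=21
  byte[10]=0x62 cont=0 payload=0x62=98: acc |= 98<<21 -> acc=205774727 shift=28 [end]
Varint 3: bytes[7:11] = 87 BF 8F 62 -> value 205774727 (4 byte(s))
  byte[11]=0x74 cont=0 payload=0x74=116: acc |= 116<<0 -> acc=116 shift=7 [end]
Varint 4: bytes[11:12] = 74 -> value 116 (1 byte(s))
  byte[12]=0xD1 cont=1 payload=0x51=81: acc |= 81<<0 -> acc=81 shift=7
  byte[13]=0x4F cont=0 payload=0x4F=79: acc |= 79<<7 -> acc=10193 shift=14 [end]
Varint 5: bytes[12:14] = D1 4F -> value 10193 (2 byte(s))
  byte[14]=0xB0 cont=1 payload=0x30=48: acc |= 48<<0 -> acc=48 shift=7
  byte[15]=0x75 cont=0 payload=0x75=117: acc |= 117<<7 -> acc=15024 shift=14 [end]
Varint 6: bytes[14:16] = B0 75 -> value 15024 (2 byte(s))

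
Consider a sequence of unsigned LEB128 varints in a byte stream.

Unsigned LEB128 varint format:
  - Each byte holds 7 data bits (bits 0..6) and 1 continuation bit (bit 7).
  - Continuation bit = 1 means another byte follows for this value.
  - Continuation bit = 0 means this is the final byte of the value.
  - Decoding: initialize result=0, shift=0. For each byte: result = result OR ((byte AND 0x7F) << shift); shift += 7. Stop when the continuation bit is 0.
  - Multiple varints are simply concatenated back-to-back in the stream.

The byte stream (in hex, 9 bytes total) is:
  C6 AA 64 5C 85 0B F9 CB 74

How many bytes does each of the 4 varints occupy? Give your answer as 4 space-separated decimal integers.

  byte[0]=0xC6 cont=1 payload=0x46=70: acc |= 70<<0 -> acc=70 shift=7
  byte[1]=0xAA cont=1 payload=0x2A=42: acc |= 42<<7 -> acc=5446 shift=14
  byte[2]=0x64 cont=0 payload=0x64=100: acc |= 100<<14 -> acc=1643846 shift=21 [end]
Varint 1: bytes[0:3] = C6 AA 64 -> value 1643846 (3 byte(s))
  byte[3]=0x5C cont=0 payload=0x5C=92: acc |= 92<<0 -> acc=92 shift=7 [end]
Varint 2: bytes[3:4] = 5C -> value 92 (1 byte(s))
  byte[4]=0x85 cont=1 payload=0x05=5: acc |= 5<<0 -> acc=5 shift=7
  byte[5]=0x0B cont=0 payload=0x0B=11: acc |= 11<<7 -> acc=1413 shift=14 [end]
Varint 3: bytes[4:6] = 85 0B -> value 1413 (2 byte(s))
  byte[6]=0xF9 cont=1 payload=0x79=121: acc |= 121<<0 -> acc=121 shift=7
  byte[7]=0xCB cont=1 payload=0x4B=75: acc |= 75<<7 -> acc=9721 shift=14
  byte[8]=0x74 cont=0 payload=0x74=116: acc |= 116<<14 -> acc=1910265 shift=21 [end]
Varint 4: bytes[6:9] = F9 CB 74 -> value 1910265 (3 byte(s))

Answer: 3 1 2 3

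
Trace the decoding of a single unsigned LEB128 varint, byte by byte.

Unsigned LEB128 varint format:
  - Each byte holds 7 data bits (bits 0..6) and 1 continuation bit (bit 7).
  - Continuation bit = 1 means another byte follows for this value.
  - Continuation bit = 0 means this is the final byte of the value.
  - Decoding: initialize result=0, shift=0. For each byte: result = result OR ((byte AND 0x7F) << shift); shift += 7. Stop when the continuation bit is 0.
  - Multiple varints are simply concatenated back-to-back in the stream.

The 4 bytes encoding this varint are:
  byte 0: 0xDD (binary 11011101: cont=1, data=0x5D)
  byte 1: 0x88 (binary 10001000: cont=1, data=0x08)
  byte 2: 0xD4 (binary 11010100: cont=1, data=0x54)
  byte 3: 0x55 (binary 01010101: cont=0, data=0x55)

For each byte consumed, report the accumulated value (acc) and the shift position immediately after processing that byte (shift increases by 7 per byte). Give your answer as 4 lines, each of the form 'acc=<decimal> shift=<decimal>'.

byte 0=0xDD: payload=0x5D=93, contrib = 93<<0 = 93; acc -> 93, shift -> 7
byte 1=0x88: payload=0x08=8, contrib = 8<<7 = 1024; acc -> 1117, shift -> 14
byte 2=0xD4: payload=0x54=84, contrib = 84<<14 = 1376256; acc -> 1377373, shift -> 21
byte 3=0x55: payload=0x55=85, contrib = 85<<21 = 178257920; acc -> 179635293, shift -> 28

Answer: acc=93 shift=7
acc=1117 shift=14
acc=1377373 shift=21
acc=179635293 shift=28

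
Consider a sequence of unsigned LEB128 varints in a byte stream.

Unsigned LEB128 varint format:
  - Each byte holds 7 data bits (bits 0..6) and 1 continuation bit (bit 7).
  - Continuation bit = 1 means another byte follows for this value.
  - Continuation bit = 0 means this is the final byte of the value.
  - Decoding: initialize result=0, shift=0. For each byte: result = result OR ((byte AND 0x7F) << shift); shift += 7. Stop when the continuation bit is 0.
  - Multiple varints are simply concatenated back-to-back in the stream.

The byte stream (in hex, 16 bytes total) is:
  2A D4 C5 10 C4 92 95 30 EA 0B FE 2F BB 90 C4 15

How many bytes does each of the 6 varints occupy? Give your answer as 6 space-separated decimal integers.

  byte[0]=0x2A cont=0 payload=0x2A=42: acc |= 42<<0 -> acc=42 shift=7 [end]
Varint 1: bytes[0:1] = 2A -> value 42 (1 byte(s))
  byte[1]=0xD4 cont=1 payload=0x54=84: acc |= 84<<0 -> acc=84 shift=7
  byte[2]=0xC5 cont=1 payload=0x45=69: acc |= 69<<7 -> acc=8916 shift=14
  byte[3]=0x10 cont=0 payload=0x10=16: acc |= 16<<14 -> acc=271060 shift=21 [end]
Varint 2: bytes[1:4] = D4 C5 10 -> value 271060 (3 byte(s))
  byte[4]=0xC4 cont=1 payload=0x44=68: acc |= 68<<0 -> acc=68 shift=7
  byte[5]=0x92 cont=1 payload=0x12=18: acc |= 18<<7 -> acc=2372 shift=14
  byte[6]=0x95 cont=1 payload=0x15=21: acc |= 21<<14 -> acc=346436 shift=21
  byte[7]=0x30 cont=0 payload=0x30=48: acc |= 48<<21 -> acc=101009732 shift=28 [end]
Varint 3: bytes[4:8] = C4 92 95 30 -> value 101009732 (4 byte(s))
  byte[8]=0xEA cont=1 payload=0x6A=106: acc |= 106<<0 -> acc=106 shift=7
  byte[9]=0x0B cont=0 payload=0x0B=11: acc |= 11<<7 -> acc=1514 shift=14 [end]
Varint 4: bytes[8:10] = EA 0B -> value 1514 (2 byte(s))
  byte[10]=0xFE cont=1 payload=0x7E=126: acc |= 126<<0 -> acc=126 shift=7
  byte[11]=0x2F cont=0 payload=0x2F=47: acc |= 47<<7 -> acc=6142 shift=14 [end]
Varint 5: bytes[10:12] = FE 2F -> value 6142 (2 byte(s))
  byte[12]=0xBB cont=1 payload=0x3B=59: acc |= 59<<0 -> acc=59 shift=7
  byte[13]=0x90 cont=1 payload=0x10=16: acc |= 16<<7 -> acc=2107 shift=14
  byte[14]=0xC4 cont=1 payload=0x44=68: acc |= 68<<14 -> acc=1116219 shift=21
  byte[15]=0x15 cont=0 payload=0x15=21: acc |= 21<<21 -> acc=45156411 shift=28 [end]
Varint 6: bytes[12:16] = BB 90 C4 15 -> value 45156411 (4 byte(s))

Answer: 1 3 4 2 2 4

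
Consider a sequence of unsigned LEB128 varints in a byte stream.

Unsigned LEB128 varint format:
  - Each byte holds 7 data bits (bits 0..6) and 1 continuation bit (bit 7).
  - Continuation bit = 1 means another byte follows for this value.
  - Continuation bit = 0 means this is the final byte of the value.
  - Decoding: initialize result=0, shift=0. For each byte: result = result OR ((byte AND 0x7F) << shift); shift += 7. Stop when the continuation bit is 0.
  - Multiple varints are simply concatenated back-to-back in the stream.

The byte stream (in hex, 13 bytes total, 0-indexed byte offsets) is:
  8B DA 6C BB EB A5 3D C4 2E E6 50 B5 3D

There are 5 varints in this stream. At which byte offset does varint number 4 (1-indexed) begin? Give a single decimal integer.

Answer: 9

Derivation:
  byte[0]=0x8B cont=1 payload=0x0B=11: acc |= 11<<0 -> acc=11 shift=7
  byte[1]=0xDA cont=1 payload=0x5A=90: acc |= 90<<7 -> acc=11531 shift=14
  byte[2]=0x6C cont=0 payload=0x6C=108: acc |= 108<<14 -> acc=1781003 shift=21 [end]
Varint 1: bytes[0:3] = 8B DA 6C -> value 1781003 (3 byte(s))
  byte[3]=0xBB cont=1 payload=0x3B=59: acc |= 59<<0 -> acc=59 shift=7
  byte[4]=0xEB cont=1 payload=0x6B=107: acc |= 107<<7 -> acc=13755 shift=14
  byte[5]=0xA5 cont=1 payload=0x25=37: acc |= 37<<14 -> acc=619963 shift=21
  byte[6]=0x3D cont=0 payload=0x3D=61: acc |= 61<<21 -> acc=128546235 shift=28 [end]
Varint 2: bytes[3:7] = BB EB A5 3D -> value 128546235 (4 byte(s))
  byte[7]=0xC4 cont=1 payload=0x44=68: acc |= 68<<0 -> acc=68 shift=7
  byte[8]=0x2E cont=0 payload=0x2E=46: acc |= 46<<7 -> acc=5956 shift=14 [end]
Varint 3: bytes[7:9] = C4 2E -> value 5956 (2 byte(s))
  byte[9]=0xE6 cont=1 payload=0x66=102: acc |= 102<<0 -> acc=102 shift=7
  byte[10]=0x50 cont=0 payload=0x50=80: acc |= 80<<7 -> acc=10342 shift=14 [end]
Varint 4: bytes[9:11] = E6 50 -> value 10342 (2 byte(s))
  byte[11]=0xB5 cont=1 payload=0x35=53: acc |= 53<<0 -> acc=53 shift=7
  byte[12]=0x3D cont=0 payload=0x3D=61: acc |= 61<<7 -> acc=7861 shift=14 [end]
Varint 5: bytes[11:13] = B5 3D -> value 7861 (2 byte(s))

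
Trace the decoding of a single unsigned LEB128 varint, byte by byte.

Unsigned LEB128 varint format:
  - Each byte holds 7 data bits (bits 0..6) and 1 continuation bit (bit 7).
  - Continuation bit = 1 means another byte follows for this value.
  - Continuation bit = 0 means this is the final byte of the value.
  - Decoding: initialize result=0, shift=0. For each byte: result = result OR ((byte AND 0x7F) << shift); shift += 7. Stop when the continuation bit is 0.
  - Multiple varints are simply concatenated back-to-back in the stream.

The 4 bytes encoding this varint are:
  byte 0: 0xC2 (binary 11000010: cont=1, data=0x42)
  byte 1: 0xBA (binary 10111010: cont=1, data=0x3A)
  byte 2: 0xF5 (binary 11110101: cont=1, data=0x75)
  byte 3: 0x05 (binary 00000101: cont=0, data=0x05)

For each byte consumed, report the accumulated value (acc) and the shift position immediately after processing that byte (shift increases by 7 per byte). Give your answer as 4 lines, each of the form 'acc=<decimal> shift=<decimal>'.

byte 0=0xC2: payload=0x42=66, contrib = 66<<0 = 66; acc -> 66, shift -> 7
byte 1=0xBA: payload=0x3A=58, contrib = 58<<7 = 7424; acc -> 7490, shift -> 14
byte 2=0xF5: payload=0x75=117, contrib = 117<<14 = 1916928; acc -> 1924418, shift -> 21
byte 3=0x05: payload=0x05=5, contrib = 5<<21 = 10485760; acc -> 12410178, shift -> 28

Answer: acc=66 shift=7
acc=7490 shift=14
acc=1924418 shift=21
acc=12410178 shift=28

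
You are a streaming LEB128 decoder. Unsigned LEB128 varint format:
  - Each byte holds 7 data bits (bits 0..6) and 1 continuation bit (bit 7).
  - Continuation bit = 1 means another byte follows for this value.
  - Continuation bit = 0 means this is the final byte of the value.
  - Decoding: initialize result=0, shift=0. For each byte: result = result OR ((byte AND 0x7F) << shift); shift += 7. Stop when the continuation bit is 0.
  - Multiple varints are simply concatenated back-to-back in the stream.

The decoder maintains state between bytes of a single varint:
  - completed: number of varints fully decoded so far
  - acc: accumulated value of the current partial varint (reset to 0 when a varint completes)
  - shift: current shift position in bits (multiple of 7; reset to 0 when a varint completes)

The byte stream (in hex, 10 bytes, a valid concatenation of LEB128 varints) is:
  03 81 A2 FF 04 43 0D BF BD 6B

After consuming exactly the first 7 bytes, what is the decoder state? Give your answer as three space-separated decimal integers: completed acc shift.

byte[0]=0x03 cont=0 payload=0x03: varint #1 complete (value=3); reset -> completed=1 acc=0 shift=0
byte[1]=0x81 cont=1 payload=0x01: acc |= 1<<0 -> completed=1 acc=1 shift=7
byte[2]=0xA2 cont=1 payload=0x22: acc |= 34<<7 -> completed=1 acc=4353 shift=14
byte[3]=0xFF cont=1 payload=0x7F: acc |= 127<<14 -> completed=1 acc=2085121 shift=21
byte[4]=0x04 cont=0 payload=0x04: varint #2 complete (value=10473729); reset -> completed=2 acc=0 shift=0
byte[5]=0x43 cont=0 payload=0x43: varint #3 complete (value=67); reset -> completed=3 acc=0 shift=0
byte[6]=0x0D cont=0 payload=0x0D: varint #4 complete (value=13); reset -> completed=4 acc=0 shift=0

Answer: 4 0 0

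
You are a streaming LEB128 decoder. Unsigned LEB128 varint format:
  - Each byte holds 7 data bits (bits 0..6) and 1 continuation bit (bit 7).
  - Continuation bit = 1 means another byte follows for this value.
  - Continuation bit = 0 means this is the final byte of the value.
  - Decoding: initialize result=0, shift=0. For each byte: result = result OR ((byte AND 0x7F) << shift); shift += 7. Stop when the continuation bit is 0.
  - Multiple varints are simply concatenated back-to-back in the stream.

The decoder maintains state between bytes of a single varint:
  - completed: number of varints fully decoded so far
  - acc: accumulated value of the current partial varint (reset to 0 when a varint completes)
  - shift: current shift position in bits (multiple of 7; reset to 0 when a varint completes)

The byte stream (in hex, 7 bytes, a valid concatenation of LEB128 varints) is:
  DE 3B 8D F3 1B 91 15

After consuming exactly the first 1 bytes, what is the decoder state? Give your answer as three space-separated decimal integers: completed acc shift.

byte[0]=0xDE cont=1 payload=0x5E: acc |= 94<<0 -> completed=0 acc=94 shift=7

Answer: 0 94 7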